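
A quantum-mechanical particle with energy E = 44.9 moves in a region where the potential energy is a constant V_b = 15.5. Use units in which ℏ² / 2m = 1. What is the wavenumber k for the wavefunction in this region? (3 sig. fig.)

k = 5.42

With E > V_b the solution is oscillatory, ψ ∝ e^{±ikx} with k = √(2m(E − V_b))/ℏ.
k = √(2 × 0.5 × 29.4) = 5.422.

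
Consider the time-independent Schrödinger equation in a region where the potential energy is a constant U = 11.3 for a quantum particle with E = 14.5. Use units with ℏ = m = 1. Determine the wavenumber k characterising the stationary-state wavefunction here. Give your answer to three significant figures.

k = 2.53

With E > U the solution is oscillatory, ψ ∝ e^{±ikx} with k = √(2m(E − U))/ℏ.
k = √(2 × 1 × 3.2) = 2.530.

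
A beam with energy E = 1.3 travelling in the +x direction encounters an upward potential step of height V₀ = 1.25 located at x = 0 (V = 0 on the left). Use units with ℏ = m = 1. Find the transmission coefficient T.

T = 0.548

On each side the TISE gives plane waves with k = √(2m(E − V))/ℏ: k₁ = √(2·1·1.3) = 1.612, k₂ = √(2·1·0.05) = 0.3162.
Continuity of ψ and ψ′ at the step yields the reflection amplitude r = (k₁ − k₂)/(k₁ + k₂) = 0.6721; thus R = |r|² = 0.4517, T = 0.5483.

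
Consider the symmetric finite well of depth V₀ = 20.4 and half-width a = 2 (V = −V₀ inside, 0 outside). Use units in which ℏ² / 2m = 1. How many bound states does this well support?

N = 6

The dimensionless depth is z₀ = a√(2mV₀)/ℏ = 2 × √(20.40) = 9.033.
A new bound state (alternating even/odd) appears each time z₀ passes a multiple of π/2, so N = ⌊2z₀/π⌋ + 1 = ⌊5.751⌋ + 1 = 6.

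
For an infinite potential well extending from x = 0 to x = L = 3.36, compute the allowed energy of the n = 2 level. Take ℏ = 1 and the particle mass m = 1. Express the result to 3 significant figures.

The infinite-well eigenfunctions ψ_n = √(2/L) sin(nπx/L) vanish at both walls, giving E_n = n²π²ℏ²/(2mL²).
E_2 = 2² × π² / (2 × 1 × 3.36²) = 1.748.

E = 1.75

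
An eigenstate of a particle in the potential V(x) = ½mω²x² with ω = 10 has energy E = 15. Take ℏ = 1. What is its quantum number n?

Invert E_n = (n + ½)ℏω: n = E/ℏω − ½ = 1.000, so n = 1.

n = 1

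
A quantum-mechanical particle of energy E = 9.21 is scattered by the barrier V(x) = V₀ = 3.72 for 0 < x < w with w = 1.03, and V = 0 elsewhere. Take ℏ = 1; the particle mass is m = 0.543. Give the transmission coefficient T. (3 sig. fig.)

T = 0.977

Above the barrier the interior wavenumber is k₂ = √(2m(E − V₀))/ℏ = 2.442, giving phase k₂w = 2.515.
T = [1 + V₀² sin²(k₂w) / (4E(E − V₀))]⁻¹ = 1/1.024 = 0.977.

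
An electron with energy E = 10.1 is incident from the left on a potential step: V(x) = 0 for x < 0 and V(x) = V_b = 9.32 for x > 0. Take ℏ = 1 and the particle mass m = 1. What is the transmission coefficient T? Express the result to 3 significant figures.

The wavenumbers are k₁ = √(2mE)/ℏ = 4.494 on the left and k₂ = √(2m(E − V_b))/ℏ = 1.249 on the right.
Continuity of ψ and ψ′ at the step yields the reflection amplitude r = (k₁ − k₂)/(k₁ + k₂) = 0.5651; thus R = |r|² = 0.3193, T = 0.6807.

T = 0.681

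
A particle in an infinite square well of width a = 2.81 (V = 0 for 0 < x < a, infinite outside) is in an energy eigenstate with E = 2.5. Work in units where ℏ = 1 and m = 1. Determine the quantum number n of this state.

n = 2

For an infinite well E_n = n²π²ℏ²/(2ma²), so n = (a/πℏ)√(2mE).
n = (2.81/π) × √(2 × 1 × 2.5) = 2.000 → n = 2.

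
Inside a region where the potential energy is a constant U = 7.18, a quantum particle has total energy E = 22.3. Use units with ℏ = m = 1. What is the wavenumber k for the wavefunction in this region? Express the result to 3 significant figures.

k = 5.50

With E > U the solution is oscillatory, ψ ∝ e^{±ikx} with k = √(2m(E − U))/ℏ.
k = √(2 × 1 × 15.12) = 5.499.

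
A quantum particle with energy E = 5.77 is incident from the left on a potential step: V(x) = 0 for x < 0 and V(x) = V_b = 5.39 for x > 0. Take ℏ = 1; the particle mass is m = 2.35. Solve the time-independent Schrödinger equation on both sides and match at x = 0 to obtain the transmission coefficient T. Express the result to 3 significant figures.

The wavenumbers are k₁ = √(2mE)/ℏ = 5.208 on the left and k₂ = √(2m(E − V_b))/ℏ = 1.336 on the right.
Matching ψ and ψ′ at x = 0 gives r = (k₁ − k₂)/(k₁ + k₂), so R = r² = 0.3499 and T = 1 − R = 0.6501.

T = 0.650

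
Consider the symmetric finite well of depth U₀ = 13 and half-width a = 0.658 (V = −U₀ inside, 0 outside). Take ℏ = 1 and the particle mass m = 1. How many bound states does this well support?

N = 3

Define the well-strength parameter z₀ = (a/ℏ)√(2mU₀) = 0.658 × √(2·1·13) = 3.355.
The even/odd transcendental equations gain one root per π/2 in z₀, giving N = 1 + ⌊2z₀/π⌋ = 1 + ⌊2.136⌋ = 3.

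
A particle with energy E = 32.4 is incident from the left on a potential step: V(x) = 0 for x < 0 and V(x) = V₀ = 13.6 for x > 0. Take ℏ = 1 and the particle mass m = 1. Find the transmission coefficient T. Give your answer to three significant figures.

The wavenumbers are k₁ = √(2mE)/ℏ = 8.050 on the left and k₂ = √(2m(E − V₀))/ℏ = 6.132 on the right.
Continuity of ψ and ψ′ at the step yields the reflection amplitude r = (k₁ − k₂)/(k₁ + k₂) = 0.1352; thus R = |r|² = 0.01829, T = 0.9817.

T = 0.982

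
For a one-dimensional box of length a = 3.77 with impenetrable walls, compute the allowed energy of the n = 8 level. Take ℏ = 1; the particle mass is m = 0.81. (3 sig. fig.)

E = 27.4

Requiring ψ(0) = ψ(a) = 0 quantises k = nπ/a, hence E_n = ℏ²k²/2m = n²π²ℏ²/(2ma²).
E_8 = 8² × π² / (2 × 0.81 × 3.77²) = 27.43.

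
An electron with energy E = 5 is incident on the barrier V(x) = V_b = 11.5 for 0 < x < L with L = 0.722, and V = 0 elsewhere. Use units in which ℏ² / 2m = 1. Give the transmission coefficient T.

T = 0.0944

Since E < V_b the interior solution is evanescent with decay constant κ = √(2m(V_b − E))/ℏ = 2.550.
κL = 1.841, sinh(κL) = 3.071.
Matching ψ, ψ′ at both faces gives T = [1 + V_b² sinh²(κL) / (4E(V_b − E))]⁻¹ = 1/10.60 = 0.0944.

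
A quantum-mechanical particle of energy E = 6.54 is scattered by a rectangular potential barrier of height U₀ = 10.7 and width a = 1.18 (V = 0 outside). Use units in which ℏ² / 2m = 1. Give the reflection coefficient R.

R = 0.970

Since E < U₀ the interior solution is evanescent with decay constant κ = √(2m(U₀ − E))/ℏ = 2.040.
κa = 2.407, sinh(κa) = 5.504.
Matching ψ, ψ′ at both faces gives T = [1 + U₀² sinh²(κa) / (4E(U₀ − E))]⁻¹ = 1/32.87 = 0.0304.
R = 1 − T = 0.970.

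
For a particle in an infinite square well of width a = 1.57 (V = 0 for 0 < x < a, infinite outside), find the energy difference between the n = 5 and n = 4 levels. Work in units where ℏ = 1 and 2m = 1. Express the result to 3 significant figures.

ΔE = 36.0

E_n = n²π²ℏ²/(2ma²), so ΔE = (5² − 4²) π²ℏ²/(2ma²).
ΔE = 9 × π² / (2 × 0.5 × 1.57²) = 36.04.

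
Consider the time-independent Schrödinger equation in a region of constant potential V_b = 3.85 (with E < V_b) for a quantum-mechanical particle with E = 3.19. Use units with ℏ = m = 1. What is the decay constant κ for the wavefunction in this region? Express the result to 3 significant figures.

Since E < V_b the TISE in this region is ψ'' = κ²ψ with κ = √(2m(V_b − E))/ℏ.
κ = √(2 × 1 × 0.66) = 1.149.

κ = 1.15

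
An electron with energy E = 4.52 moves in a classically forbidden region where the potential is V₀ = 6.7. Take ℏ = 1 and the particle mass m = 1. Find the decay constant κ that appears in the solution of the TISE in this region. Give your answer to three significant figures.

Since E < V₀ the TISE in this region is ψ'' = κ²ψ with κ = √(2m(V₀ − E))/ℏ.
κ = √(2 × 1 × 2.18) = 2.088.

κ = 2.09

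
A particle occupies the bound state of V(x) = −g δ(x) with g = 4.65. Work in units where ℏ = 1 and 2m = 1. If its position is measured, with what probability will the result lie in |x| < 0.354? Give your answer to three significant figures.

The normalised bound state is ψ = √κ e^{−κ|x|} with κ = mg/ℏ² = 2.325.
P(|x| < d) = ∫_{−d}^{d} κ e^{−2κ|x|} dx = 1 − e^{−2κd} = 1 − e^{−1.646} = 0.8072.

P = 0.807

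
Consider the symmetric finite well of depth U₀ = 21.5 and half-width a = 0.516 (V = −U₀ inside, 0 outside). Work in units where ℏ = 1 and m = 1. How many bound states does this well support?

N = 3

Define the well-strength parameter z₀ = (a/ℏ)√(2mU₀) = 0.516 × √(2·1·21.5) = 3.384.
A new bound state (alternating even/odd) appears each time z₀ passes a multiple of π/2, so N = ⌊2z₀/π⌋ + 1 = ⌊2.154⌋ + 1 = 3.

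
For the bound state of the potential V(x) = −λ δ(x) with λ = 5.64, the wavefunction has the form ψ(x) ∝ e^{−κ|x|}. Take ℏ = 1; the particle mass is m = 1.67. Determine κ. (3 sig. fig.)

κ = 9.42

Integrate −(ℏ²/2m)ψ'' − λδ(x)ψ = Eψ from −ε to +ε: the ψ'' term gives ψ'(0⁺) − ψ'(0⁻) and the δ term gives −(2mλ/ℏ²)ψ(0).
With ψ ∝ e^{−κ|x|} this yields −2κ = −2mλ/ℏ², so κ = mλ/ℏ² = 9.419.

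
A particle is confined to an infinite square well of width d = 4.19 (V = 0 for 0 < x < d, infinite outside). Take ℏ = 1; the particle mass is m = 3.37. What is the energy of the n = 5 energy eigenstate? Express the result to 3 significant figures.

E = 2.09

The infinite-well eigenfunctions ψ_n = √(2/d) sin(nπx/d) vanish at both walls, giving E_n = n²π²ℏ²/(2md²).
E_5 = 5² × π² / (2 × 3.37 × 4.19²) = 2.085.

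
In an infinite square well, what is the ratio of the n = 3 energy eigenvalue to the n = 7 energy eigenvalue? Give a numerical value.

0.183673

E_n = n²π²ℏ²/(2mL²) so the ratio is n₂²/n₁² = 9/49 = 0.183673.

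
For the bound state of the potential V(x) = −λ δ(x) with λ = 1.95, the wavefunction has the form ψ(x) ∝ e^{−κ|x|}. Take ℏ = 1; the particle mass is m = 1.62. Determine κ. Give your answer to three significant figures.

Integrate −(ℏ²/2m)ψ'' − λδ(x)ψ = Eψ from −ε to +ε: the ψ'' term gives ψ'(0⁺) − ψ'(0⁻) and the δ term gives −(2mλ/ℏ²)ψ(0).
With ψ ∝ e^{−κ|x|} this yields −2κ = −2mλ/ℏ², so κ = mλ/ℏ² = 3.159.

κ = 3.16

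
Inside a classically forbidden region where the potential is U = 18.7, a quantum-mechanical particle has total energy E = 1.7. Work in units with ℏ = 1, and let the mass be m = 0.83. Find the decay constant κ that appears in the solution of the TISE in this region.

κ = 5.31

Since E < U the TISE in this region is ψ'' = κ²ψ with κ = √(2m(U − E))/ℏ.
κ = √(2 × 0.83 × 17) = 5.312.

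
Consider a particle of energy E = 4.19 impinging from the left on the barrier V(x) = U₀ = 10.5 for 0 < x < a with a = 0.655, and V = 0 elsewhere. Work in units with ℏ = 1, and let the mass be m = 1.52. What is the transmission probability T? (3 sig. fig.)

T = 0.0123

Since E < U₀ the interior solution is evanescent with decay constant κ = √(2m(U₀ − E))/ℏ = 4.380.
κa = 2.869, sinh(κa) = 8.779.
The exact tunnelling result is T⁻¹ = 1 + U₀² sinh²(κa) / [4E(U₀ − E)] = 81.35, so T = 0.0123.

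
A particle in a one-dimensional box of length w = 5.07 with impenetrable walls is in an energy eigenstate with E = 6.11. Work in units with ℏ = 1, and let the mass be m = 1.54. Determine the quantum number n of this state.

For an infinite well E_n = n²π²ℏ²/(2mw²), so n = (w/πℏ)√(2mE).
n = (5.07/π) × √(2 × 1.54 × 6.11) = 7.001 → n = 7.

n = 7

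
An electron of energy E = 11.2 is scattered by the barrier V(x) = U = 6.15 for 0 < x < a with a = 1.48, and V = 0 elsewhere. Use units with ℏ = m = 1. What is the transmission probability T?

T = 0.857

E > U: inside the barrier k₂ = √(2m(E − U))/ℏ = 3.178, k₂a = 4.704.
Matching at both interfaces gives T⁻¹ = 1 + U² sin²(k₂a) / [4E(E − U)] = 1.167, hence T = 0.857.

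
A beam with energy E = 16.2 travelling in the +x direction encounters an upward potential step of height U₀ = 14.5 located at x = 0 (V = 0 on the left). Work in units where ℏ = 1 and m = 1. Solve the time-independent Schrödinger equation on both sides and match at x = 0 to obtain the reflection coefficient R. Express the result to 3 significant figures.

On each side the TISE gives plane waves with k = √(2m(E − V))/ℏ: k₁ = √(2·1·16.2) = 5.692, k₂ = √(2·1·1.7) = 1.844.
Continuity of ψ and ψ′ at the step yields the reflection amplitude r = (k₁ − k₂)/(k₁ + k₂) = 0.5106; thus R = |r|² = 0.2608, T = 0.7392.

R = 0.261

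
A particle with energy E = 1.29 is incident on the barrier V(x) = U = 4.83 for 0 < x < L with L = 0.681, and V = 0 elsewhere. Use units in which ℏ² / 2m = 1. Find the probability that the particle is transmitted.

T = 0.221

E < U: inside the barrier ψ ∝ e^{±κx} with κ = √(2m(U − E))/ℏ = 1.881.
κL = 1.281, sinh(κL) = 1.662.
The exact tunnelling result is T⁻¹ = 1 + U² sinh²(κL) / [4E(U − E)] = 4.527, so T = 0.221.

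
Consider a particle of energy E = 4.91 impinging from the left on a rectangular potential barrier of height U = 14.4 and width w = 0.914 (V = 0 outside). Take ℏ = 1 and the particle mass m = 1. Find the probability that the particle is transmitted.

Since E < U the interior solution is evanescent with decay constant κ = √(2m(U − E))/ℏ = 4.357.
κw = 3.982, sinh(κw) = 26.80.
Matching ψ, ψ′ at both faces gives T = [1 + U² sinh²(κw) / (4E(U − E))]⁻¹ = 1/800.1 = 0.00125.

T = 0.00125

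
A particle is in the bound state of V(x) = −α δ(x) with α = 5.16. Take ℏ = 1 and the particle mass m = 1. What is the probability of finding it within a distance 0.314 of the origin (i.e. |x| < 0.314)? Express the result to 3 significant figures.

P = 0.961

The normalised bound state is ψ = √κ e^{−κ|x|} with κ = mα/ℏ² = 5.160.
P(|x| < d) = ∫_{−d}^{d} κ e^{−2κ|x|} dx = 1 − e^{−2κd} = 1 − e^{−3.240} = 0.9609.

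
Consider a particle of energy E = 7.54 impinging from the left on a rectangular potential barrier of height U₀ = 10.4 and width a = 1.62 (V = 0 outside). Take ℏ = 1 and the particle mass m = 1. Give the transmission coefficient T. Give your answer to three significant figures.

E < U₀: inside the barrier ψ ∝ e^{±κx} with κ = √(2m(U₀ − E))/ℏ = 2.392.
κa = 3.874, sinh(κa) = 24.07.
Matching ψ, ψ′ at both faces gives T = [1 + U₀² sinh²(κa) / (4E(U₀ − E))]⁻¹ = 1/727.4 = 0.00137.

T = 0.00137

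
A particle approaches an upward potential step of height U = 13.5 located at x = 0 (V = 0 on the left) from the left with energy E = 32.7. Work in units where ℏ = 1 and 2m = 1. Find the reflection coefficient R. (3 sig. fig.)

On each side the TISE gives plane waves with k = √(2m(E − V))/ℏ: k₁ = √(2·½·32.7) = 5.718, k₂ = √(2·½·19.2) = 4.382.
Continuity of ψ and ψ′ at the step yields the reflection amplitude r = (k₁ − k₂)/(k₁ + k₂) = 0.1323; thus R = |r|² = 0.01751, T = 0.9825.

R = 0.0175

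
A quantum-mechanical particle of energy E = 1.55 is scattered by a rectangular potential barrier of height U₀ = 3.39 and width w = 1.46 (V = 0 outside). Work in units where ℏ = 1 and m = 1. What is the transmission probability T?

Since E < U₀ the interior solution is evanescent with decay constant κ = √(2m(U₀ − E))/ℏ = 1.918.
κw = 2.801, sinh(κw) = 8.198.
Matching ψ, ψ′ at both faces gives T = [1 + U₀² sinh²(κw) / (4E(U₀ − E))]⁻¹ = 1/68.71 = 0.0146.

T = 0.0146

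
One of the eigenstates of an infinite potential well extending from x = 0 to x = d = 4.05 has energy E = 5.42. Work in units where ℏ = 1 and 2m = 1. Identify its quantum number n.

From E_n = n²π²ℏ²/(2md²) invert to n = √(2md²E)/(πℏ).
n = (4.05/π) × √(2 × 0.5 × 5.42) = 3.001 → n = 3.

n = 3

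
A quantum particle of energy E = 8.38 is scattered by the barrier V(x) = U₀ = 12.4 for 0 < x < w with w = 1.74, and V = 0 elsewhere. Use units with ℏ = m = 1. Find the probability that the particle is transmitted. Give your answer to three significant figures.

E < U₀: inside the barrier ψ ∝ e^{±κx} with κ = √(2m(U₀ − E))/ℏ = 2.835.
κw = 4.934, sinh(κw) = 69.45.
The exact tunnelling result is T⁻¹ = 1 + U₀² sinh²(κw) / [4E(U₀ − E)] = 5504, so T = 0.000182.

T = 0.000182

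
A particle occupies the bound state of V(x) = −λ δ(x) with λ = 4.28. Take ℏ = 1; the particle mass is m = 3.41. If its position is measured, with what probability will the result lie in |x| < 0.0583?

The normalised bound state is ψ = √κ e^{−κ|x|} with κ = mλ/ℏ² = 14.59.
P(|x| < d) = ∫_{−d}^{d} κ e^{−2κ|x|} dx = 1 − e^{−2κd} = 1 − e^{−1.702} = 0.8176.

P = 0.818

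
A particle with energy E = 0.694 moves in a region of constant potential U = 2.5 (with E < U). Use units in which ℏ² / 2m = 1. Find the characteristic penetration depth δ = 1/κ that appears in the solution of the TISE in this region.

δ = 0.744

Since E < U the TISE in this region is ψ'' = κ²ψ with κ = √(2m(U − E))/ℏ.
κ = √(2 × 0.5 × 1.806) = 1.344. The penetration depth is δ = 1/κ = 0.744.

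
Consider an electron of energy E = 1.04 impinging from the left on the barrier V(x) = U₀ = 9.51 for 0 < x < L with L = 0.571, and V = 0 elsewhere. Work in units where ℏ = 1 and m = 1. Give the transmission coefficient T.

E < U₀: inside the barrier ψ ∝ e^{±κx} with κ = √(2m(U₀ − E))/ℏ = 4.116.
κL = 2.350, sinh(κL) = 5.196.
Matching ψ, ψ′ at both faces gives T = [1 + U₀² sinh²(κL) / (4E(U₀ − E))]⁻¹ = 1/70.29 = 0.0142.

T = 0.0142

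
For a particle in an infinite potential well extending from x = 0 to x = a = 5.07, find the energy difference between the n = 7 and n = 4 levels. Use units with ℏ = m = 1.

ΔE = 6.34

E_n = n²π²ℏ²/(2ma²), so ΔE = (7² − 4²) π²ℏ²/(2ma²).
ΔE = 33 × π² / (2 × 1 × 5.07²) = 6.335.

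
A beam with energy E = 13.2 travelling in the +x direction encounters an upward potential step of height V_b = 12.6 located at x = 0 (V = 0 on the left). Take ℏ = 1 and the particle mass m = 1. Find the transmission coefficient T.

T = 0.579

On each side the TISE gives plane waves with k = √(2m(E − V))/ℏ: k₁ = √(2·1·13.2) = 5.138, k₂ = √(2·1·0.6) = 1.095.
Matching ψ and ψ′ at x = 0 gives r = (k₁ − k₂)/(k₁ + k₂), so R = r² = 0.4206 and T = 1 − R = 0.5794.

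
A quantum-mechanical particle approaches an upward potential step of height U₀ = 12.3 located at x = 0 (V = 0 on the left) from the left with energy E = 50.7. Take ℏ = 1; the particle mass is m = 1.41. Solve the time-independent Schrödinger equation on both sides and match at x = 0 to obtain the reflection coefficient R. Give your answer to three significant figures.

The wavenumbers are k₁ = √(2mE)/ℏ = 11.96 on the left and k₂ = √(2m(E − U₀))/ℏ = 10.41 on the right.
Continuity of ψ and ψ′ at the step yields the reflection amplitude r = (k₁ − k₂)/(k₁ + k₂) = 0.06936; thus R = |r|² = 0.004810, T = 0.9952.

R = 0.00481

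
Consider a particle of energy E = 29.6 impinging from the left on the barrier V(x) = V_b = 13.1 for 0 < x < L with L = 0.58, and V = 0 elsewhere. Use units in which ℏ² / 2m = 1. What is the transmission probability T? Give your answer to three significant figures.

E > V_b: inside the barrier k₂ = √(2m(E − V_b))/ℏ = 4.062, k₂L = 2.356.
T = [1 + V_b² sin²(k₂L) / (4E(E − V_b))]⁻¹ = 1/1.044 = 0.958.

T = 0.958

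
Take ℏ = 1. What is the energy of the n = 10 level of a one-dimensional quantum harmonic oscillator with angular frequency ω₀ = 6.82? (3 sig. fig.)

E = 71.6

Using E_n = (n + ½)ℏω₀: E_10 = 10.5 × 6.82 = 71.61.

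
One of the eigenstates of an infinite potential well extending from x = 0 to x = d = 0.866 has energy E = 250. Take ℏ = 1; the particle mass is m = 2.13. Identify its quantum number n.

For an infinite well E_n = n²π²ℏ²/(2md²), so n = (d/πℏ)√(2mE).
n = (0.866/π) × √(2 × 2.13 × 250) = 8.996 → n = 9.

n = 9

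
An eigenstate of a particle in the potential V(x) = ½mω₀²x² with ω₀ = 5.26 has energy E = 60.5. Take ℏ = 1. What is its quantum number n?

n = 11

Invert E_n = (n + ½)ℏω₀: n = E/ℏω₀ − ½ = 11.002, so n = 11.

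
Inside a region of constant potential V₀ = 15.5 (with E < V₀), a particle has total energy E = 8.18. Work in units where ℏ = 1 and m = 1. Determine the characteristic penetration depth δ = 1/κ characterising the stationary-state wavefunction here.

Since E < V₀ the TISE in this region is ψ'' = κ²ψ with κ = √(2m(V₀ − E))/ℏ.
κ = √(2 × 1 × 7.32) = 3.826. The penetration depth is δ = 1/κ = 0.261.

δ = 0.261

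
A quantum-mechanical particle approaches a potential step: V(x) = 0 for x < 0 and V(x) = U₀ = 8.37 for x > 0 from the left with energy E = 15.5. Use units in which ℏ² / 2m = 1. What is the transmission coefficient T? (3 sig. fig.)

T = 0.963

On each side the TISE gives plane waves with k = √(2m(E − V))/ℏ: k₁ = √(2·½·15.5) = 3.937, k₂ = √(2·½·7.13) = 2.670.
Continuity of ψ and ψ′ at the step yields the reflection amplitude r = (k₁ − k₂)/(k₁ + k₂) = 0.1917; thus R = |r|² = 0.03676, T = 0.9632.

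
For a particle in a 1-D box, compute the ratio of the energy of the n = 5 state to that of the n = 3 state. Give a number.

Since E_n ∝ n², the ratio is (5/3)² = 2.77778.

2.77778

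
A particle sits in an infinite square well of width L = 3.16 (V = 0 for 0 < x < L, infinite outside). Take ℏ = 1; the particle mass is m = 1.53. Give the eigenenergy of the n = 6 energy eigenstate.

E = 11.6

The infinite-well eigenfunctions ψ_n = √(2/L) sin(nπx/L) vanish at both walls, giving E_n = n²π²ℏ²/(2mL²).
E_6 = 6² × π² / (2 × 1.53 × 3.16²) = 11.63.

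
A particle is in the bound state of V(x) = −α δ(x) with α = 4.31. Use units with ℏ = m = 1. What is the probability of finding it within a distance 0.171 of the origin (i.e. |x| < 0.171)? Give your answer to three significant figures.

P = 0.771

The normalised bound state is ψ = √κ e^{−κ|x|} with κ = mα/ℏ² = 4.310.
P(|x| < d) = ∫_{−d}^{d} κ e^{−2κ|x|} dx = 1 − e^{−2κd} = 1 − e^{−1.474} = 0.7710.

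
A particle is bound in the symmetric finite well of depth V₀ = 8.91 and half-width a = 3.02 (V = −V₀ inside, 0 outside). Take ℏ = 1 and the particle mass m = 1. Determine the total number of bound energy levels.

N = 9

Define the well-strength parameter z₀ = (a/ℏ)√(2mV₀) = 3.02 × √(2·1·8.91) = 12.75.
A new bound state (alternating even/odd) appears each time z₀ passes a multiple of π/2, so N = ⌊2z₀/π⌋ + 1 = ⌊8.116⌋ + 1 = 9.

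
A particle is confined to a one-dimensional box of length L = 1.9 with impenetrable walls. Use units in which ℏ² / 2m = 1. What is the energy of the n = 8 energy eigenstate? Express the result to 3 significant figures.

E = 175

The infinite-well eigenfunctions ψ_n = √(2/L) sin(nπx/L) vanish at both walls, giving E_n = n²π²ℏ²/(2mL²).
E_8 = 8² × π² / (2 × 0.5 × 1.9²) = 175.0.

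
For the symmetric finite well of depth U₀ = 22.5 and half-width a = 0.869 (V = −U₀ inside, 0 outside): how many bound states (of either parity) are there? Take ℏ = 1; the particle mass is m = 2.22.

The dimensionless depth is z₀ = a√(2mU₀)/ℏ = 0.869 × √(99.90) = 8.686.
A new bound state (alternating even/odd) appears each time z₀ passes a multiple of π/2, so N = ⌊2z₀/π⌋ + 1 = ⌊5.529⌋ + 1 = 6.

N = 6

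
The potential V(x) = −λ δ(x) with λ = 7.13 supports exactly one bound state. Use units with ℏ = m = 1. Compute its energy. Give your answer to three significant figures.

For x ≠ 0 the bound state is ψ ∝ e^{−κ|x|}; integrating the TISE across the delta gives the cusp condition 2κ = 2mλ/ℏ², so κ = 7.130.
Then E = −ℏ²κ²/(2m) = −mλ²/(2ℏ²) = -25.42.

E = -25.4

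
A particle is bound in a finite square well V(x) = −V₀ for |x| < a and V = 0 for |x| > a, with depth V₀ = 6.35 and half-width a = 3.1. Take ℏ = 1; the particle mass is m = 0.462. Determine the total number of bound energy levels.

N = 5

Define the well-strength parameter z₀ = (a/ℏ)√(2mV₀) = 3.1 × √(2·0.462·6.35) = 7.509.
The even/odd transcendental equations gain one root per π/2 in z₀, giving N = 1 + ⌊2z₀/π⌋ = 1 + ⌊4.780⌋ = 5.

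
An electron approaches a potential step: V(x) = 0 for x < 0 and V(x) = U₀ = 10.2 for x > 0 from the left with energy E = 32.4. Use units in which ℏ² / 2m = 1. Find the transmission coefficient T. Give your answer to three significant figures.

T = 0.991

The wavenumbers are k₁ = √(2mE)/ℏ = 5.692 on the left and k₂ = √(2m(E − U₀))/ℏ = 4.712 on the right.
Matching ψ and ψ′ at x = 0 gives r = (k₁ − k₂)/(k₁ + k₂), so R = r² = 0.008880 and T = 1 − R = 0.9911.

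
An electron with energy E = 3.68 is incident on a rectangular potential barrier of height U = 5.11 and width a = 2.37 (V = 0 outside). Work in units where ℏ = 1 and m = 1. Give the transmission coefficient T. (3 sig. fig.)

E < U: inside the barrier ψ ∝ e^{±κx} with κ = √(2m(U − E))/ℏ = 1.691.
κa = 4.008, sinh(κa) = 27.51.
Matching ψ, ψ′ at both faces gives T = [1 + U² sinh²(κa) / (4E(U − E))]⁻¹ = 1/939.8 = 0.00106.

T = 0.00106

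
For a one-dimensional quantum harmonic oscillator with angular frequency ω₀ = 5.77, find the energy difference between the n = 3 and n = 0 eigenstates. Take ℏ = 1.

E_n = ℏω₀(n + ½), so ΔE = (3 − 0) ℏω₀ = 3 × 5.77 = 17.31.

ΔE = 17.3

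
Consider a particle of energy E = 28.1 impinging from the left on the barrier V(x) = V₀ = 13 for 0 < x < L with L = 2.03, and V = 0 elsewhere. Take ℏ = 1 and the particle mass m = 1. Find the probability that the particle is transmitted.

T = 0.912

E > V₀: inside the barrier k₂ = √(2m(E − V₀))/ℏ = 5.495, k₂L = 11.16.
Matching at both interfaces gives T⁻¹ = 1 + V₀² sin²(k₂L) / [4E(E − V₀)] = 1.097, hence T = 0.912.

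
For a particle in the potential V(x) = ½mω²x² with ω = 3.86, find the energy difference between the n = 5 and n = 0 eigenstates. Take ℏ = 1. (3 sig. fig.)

ΔE = 19.3

E_n = ℏω(n + ½), so ΔE = (5 − 0) ℏω = 5 × 3.86 = 19.30.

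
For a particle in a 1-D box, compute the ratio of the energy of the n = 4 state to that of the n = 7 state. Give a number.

E_n = n²π²ℏ²/(2mL²) so the ratio is n₂²/n₁² = 16/49 = 0.326531.

0.326531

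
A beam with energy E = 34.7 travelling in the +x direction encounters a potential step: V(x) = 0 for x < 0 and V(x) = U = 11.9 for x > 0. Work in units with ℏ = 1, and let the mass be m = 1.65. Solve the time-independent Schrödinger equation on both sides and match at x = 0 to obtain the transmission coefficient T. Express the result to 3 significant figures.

On each side the TISE gives plane waves with k = √(2m(E − V))/ℏ: k₁ = √(2·1.65·34.7) = 10.70, k₂ = √(2·1.65·22.8) = 8.674.
Matching ψ and ψ′ at x = 0 gives r = (k₁ − k₂)/(k₁ + k₂), so R = r² = 0.01094 and T = 1 − R = 0.9891.

T = 0.989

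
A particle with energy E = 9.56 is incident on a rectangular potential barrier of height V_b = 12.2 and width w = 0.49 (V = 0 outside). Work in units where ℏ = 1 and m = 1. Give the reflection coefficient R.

Since E < V_b the interior solution is evanescent with decay constant κ = √(2m(V_b − E))/ℏ = 2.298.
κw = 1.126, sinh(κw) = 1.379.
Matching ψ, ψ′ at both faces gives T = [1 + V_b² sinh²(κw) / (4E(V_b − E))]⁻¹ = 1/3.805 = 0.263.
R = 1 − T = 0.737.

R = 0.737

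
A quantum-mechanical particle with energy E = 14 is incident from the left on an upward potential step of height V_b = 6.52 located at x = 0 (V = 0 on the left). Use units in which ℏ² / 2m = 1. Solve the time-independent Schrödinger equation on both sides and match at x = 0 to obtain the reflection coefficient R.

On each side the TISE gives plane waves with k = √(2m(E − V))/ℏ: k₁ = √(2·½·14) = 3.742, k₂ = √(2·½·7.48) = 2.735.
Matching ψ and ψ′ at x = 0 gives r = (k₁ − k₂)/(k₁ + k₂), so R = r² = 0.02416 and T = 1 − R = 0.9758.

R = 0.0242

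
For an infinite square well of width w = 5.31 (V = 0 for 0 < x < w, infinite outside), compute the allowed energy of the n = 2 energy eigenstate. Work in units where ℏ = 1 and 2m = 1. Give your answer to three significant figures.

E = 1.40

The infinite-well eigenfunctions ψ_n = √(2/w) sin(nπx/w) vanish at both walls, giving E_n = n²π²ℏ²/(2mw²).
E_2 = 2² × π² / (2 × 0.5 × 5.31²) = 1.400.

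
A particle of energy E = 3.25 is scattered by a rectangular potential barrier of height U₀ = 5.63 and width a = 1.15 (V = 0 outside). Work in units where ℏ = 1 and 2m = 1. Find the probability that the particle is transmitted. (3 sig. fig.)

T = 0.106

E < U₀: inside the barrier ψ ∝ e^{±κx} with κ = √(2m(U₀ − E))/ℏ = 1.543.
κa = 1.774, sinh(κa) = 2.863.
The exact tunnelling result is T⁻¹ = 1 + U₀² sinh²(κa) / [4E(U₀ − E)] = 9.396, so T = 0.106.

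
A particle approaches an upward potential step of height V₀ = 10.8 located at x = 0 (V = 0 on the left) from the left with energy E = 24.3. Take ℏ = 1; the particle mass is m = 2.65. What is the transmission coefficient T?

T = 0.979

On each side the TISE gives plane waves with k = √(2m(E − V))/ℏ: k₁ = √(2·2.65·24.3) = 11.35, k₂ = √(2·2.65·13.5) = 8.459.
Continuity of ψ and ψ′ at the step yields the reflection amplitude r = (k₁ − k₂)/(k₁ + k₂) = 0.1459; thus R = |r|² = 0.02129, T = 0.9787.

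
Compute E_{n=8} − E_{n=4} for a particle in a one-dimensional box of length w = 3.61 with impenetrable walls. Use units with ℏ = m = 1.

ΔE = 18.2

E_n = n²π²ℏ²/(2mw²), so ΔE = (8² − 4²) π²ℏ²/(2mw²).
ΔE = 48 × π² / (2 × 1 × 3.61²) = 18.18.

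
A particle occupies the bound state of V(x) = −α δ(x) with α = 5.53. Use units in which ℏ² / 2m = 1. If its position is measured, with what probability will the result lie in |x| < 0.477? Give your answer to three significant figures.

P = 0.928

The normalised bound state is ψ = √κ e^{−κ|x|} with κ = mα/ℏ² = 2.765.
P(|x| < d) = ∫_{−d}^{d} κ e^{−2κ|x|} dx = 1 − e^{−2κd} = 1 − e^{−2.638} = 0.9285.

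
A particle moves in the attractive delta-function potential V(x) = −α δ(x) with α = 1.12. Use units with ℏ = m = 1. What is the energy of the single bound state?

E = -0.627

For x ≠ 0 the bound state is ψ ∝ e^{−κ|x|}; integrating the TISE across the delta gives the cusp condition 2κ = 2mα/ℏ², so κ = 1.120.
Then E = −ℏ²κ²/(2m) = −mα²/(2ℏ²) = -0.6272.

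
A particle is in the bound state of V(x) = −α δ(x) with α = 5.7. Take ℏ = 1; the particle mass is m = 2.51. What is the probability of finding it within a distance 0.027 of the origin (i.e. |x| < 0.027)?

P = 0.538

The normalised bound state is ψ = √κ e^{−κ|x|} with κ = mα/ℏ² = 14.31.
P(|x| < d) = ∫_{−d}^{d} κ e^{−2κ|x|} dx = 1 − e^{−2κd} = 1 − e^{−0.7726} = 0.5382.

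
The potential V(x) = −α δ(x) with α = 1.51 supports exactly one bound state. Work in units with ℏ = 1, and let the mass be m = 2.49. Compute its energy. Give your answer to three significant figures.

The bound state is ψ(x) = √κ e^{−κ|x|}. The derivative jump ψ'(0⁺) − ψ'(0⁻) = −(2mα/ℏ²)ψ(0) fixes κ = mα/ℏ² = 3.760.
Then E = −ℏ²κ²/(2m) = −mα²/(2ℏ²) = -2.839.

E = -2.84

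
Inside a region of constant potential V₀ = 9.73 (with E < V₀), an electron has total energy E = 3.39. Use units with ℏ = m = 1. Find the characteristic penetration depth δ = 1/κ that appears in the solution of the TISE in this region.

Since E < V₀ the TISE in this region is ψ'' = κ²ψ with κ = √(2m(V₀ − E))/ℏ.
κ = √(2 × 1 × 6.34) = 3.561. The penetration depth is δ = 1/κ = 0.281.

δ = 0.281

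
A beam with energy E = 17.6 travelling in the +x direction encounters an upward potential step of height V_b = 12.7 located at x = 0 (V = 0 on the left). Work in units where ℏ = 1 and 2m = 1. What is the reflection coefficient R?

R = 0.0956

On each side the TISE gives plane waves with k = √(2m(E − V))/ℏ: k₁ = √(2·½·17.6) = 4.195, k₂ = √(2·½·4.9) = 2.214.
Matching ψ and ψ′ at x = 0 gives r = (k₁ − k₂)/(k₁ + k₂), so R = r² = 0.09561 and T = 1 − R = 0.9044.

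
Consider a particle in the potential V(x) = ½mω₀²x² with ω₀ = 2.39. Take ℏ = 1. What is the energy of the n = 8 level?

E = 20.3

Using E_n = (n + ½)ℏω₀: E_8 = 8.5 × 2.39 = 20.32.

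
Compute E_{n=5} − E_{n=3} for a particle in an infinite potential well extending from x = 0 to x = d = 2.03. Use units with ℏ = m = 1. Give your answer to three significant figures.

ΔE = 19.2

E_n = n²π²ℏ²/(2md²), so ΔE = (5² − 3²) π²ℏ²/(2md²).
ΔE = 16 × π² / (2 × 1 × 2.03²) = 19.16.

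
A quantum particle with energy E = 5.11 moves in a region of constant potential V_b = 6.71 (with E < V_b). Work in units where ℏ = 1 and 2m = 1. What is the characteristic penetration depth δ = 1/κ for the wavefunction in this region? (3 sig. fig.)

δ = 0.791

Since E < V_b the TISE in this region is ψ'' = κ²ψ with κ = √(2m(V_b − E))/ℏ.
κ = √(2 × 0.5 × 1.6) = 1.265. The penetration depth is δ = 1/κ = 0.791.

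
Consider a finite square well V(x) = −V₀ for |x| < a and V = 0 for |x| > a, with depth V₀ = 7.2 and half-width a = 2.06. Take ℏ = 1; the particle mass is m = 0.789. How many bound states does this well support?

N = 5

Define the well-strength parameter z₀ = (a/ℏ)√(2mV₀) = 2.06 × √(2·0.789·7.2) = 6.944.
The even/odd transcendental equations gain one root per π/2 in z₀, giving N = 1 + ⌊2z₀/π⌋ = 1 + ⌊4.420⌋ = 5.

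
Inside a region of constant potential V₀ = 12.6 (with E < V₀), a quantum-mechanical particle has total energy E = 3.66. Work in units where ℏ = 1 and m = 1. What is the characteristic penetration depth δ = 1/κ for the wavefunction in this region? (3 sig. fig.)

δ = 0.236

Since E < V₀ the TISE in this region is ψ'' = κ²ψ with κ = √(2m(V₀ − E))/ℏ.
κ = √(2 × 1 × 8.94) = 4.228. The penetration depth is δ = 1/κ = 0.236.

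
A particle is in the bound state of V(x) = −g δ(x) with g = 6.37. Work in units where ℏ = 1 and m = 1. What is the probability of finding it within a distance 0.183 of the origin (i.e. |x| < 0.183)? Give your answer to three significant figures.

The normalised bound state is ψ = √κ e^{−κ|x|} with κ = mg/ℏ² = 6.370.
P(|x| < d) = ∫_{−d}^{d} κ e^{−2κ|x|} dx = 1 − e^{−2κd} = 1 − e^{−2.331} = 0.9028.

P = 0.903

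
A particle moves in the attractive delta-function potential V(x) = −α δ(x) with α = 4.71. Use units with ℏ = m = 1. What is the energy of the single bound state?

The bound state is ψ(x) = √κ e^{−κ|x|}. The derivative jump ψ'(0⁺) − ψ'(0⁻) = −(2mα/ℏ²)ψ(0) fixes κ = mα/ℏ² = 4.710.
Then E = −ℏ²κ²/(2m) = −mα²/(2ℏ²) = -11.09.

E = -11.1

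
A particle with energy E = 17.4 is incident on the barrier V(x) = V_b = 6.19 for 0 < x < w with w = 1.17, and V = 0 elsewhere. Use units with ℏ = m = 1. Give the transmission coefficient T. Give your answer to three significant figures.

T = 0.978

E > V_b: inside the barrier k₂ = √(2m(E − V_b))/ℏ = 4.735, k₂w = 5.540.
Matching at both interfaces gives T⁻¹ = 1 + V_b² sin²(k₂w) / [4E(E − V_b)] = 1.022, hence T = 0.978.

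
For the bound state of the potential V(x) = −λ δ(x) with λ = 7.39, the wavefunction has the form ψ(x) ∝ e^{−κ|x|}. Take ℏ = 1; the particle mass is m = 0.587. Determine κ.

κ = 4.34

Integrate −(ℏ²/2m)ψ'' − λδ(x)ψ = Eψ from −ε to +ε: the ψ'' term gives ψ'(0⁺) − ψ'(0⁻) and the δ term gives −(2mλ/ℏ²)ψ(0).
With ψ ∝ e^{−κ|x|} this yields −2κ = −2mλ/ℏ², so κ = mλ/ℏ² = 4.338.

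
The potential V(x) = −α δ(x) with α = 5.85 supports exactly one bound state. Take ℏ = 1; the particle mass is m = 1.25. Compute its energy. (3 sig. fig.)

The bound state is ψ(x) = √κ e^{−κ|x|}. The derivative jump ψ'(0⁺) − ψ'(0⁻) = −(2mα/ℏ²)ψ(0) fixes κ = mα/ℏ² = 7.313.
Then E = −ℏ²κ²/(2m) = −mα²/(2ℏ²) = -21.39.

E = -21.4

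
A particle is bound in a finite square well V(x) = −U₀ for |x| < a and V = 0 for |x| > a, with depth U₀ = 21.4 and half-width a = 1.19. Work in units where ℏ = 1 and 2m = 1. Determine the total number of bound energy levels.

Define the well-strength parameter z₀ = (a/ℏ)√(2mU₀) = 1.19 × √(2·0.5·21.4) = 5.505.
The even/odd transcendental equations gain one root per π/2 in z₀, giving N = 1 + ⌊2z₀/π⌋ = 1 + ⌊3.505⌋ = 4.

N = 4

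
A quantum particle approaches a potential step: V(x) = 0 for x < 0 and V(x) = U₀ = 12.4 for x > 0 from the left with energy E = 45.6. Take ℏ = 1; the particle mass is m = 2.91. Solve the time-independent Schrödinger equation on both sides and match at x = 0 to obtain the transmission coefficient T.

The wavenumbers are k₁ = √(2mE)/ℏ = 16.29 on the left and k₂ = √(2m(E − U₀))/ℏ = 13.90 on the right.
Matching ψ and ψ′ at x = 0 gives r = (k₁ − k₂)/(k₁ + k₂), so R = r² = 0.006268 and T = 1 − R = 0.9937.

T = 0.994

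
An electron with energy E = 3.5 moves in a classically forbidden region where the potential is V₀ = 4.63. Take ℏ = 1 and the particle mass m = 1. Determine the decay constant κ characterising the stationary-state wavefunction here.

κ = 1.50

Since E < V₀ the TISE in this region is ψ'' = κ²ψ with κ = √(2m(V₀ − E))/ℏ.
κ = √(2 × 1 × 1.13) = 1.503.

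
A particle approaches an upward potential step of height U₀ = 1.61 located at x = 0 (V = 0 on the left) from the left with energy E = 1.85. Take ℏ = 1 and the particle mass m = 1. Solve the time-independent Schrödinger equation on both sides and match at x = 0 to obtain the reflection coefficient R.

On each side the TISE gives plane waves with k = √(2m(E − V))/ℏ: k₁ = √(2·1·1.85) = 1.924, k₂ = √(2·1·0.24) = 0.6928.
Matching ψ and ψ′ at x = 0 gives r = (k₁ − k₂)/(k₁ + k₂), so R = r² = 0.2213 and T = 1 − R = 0.7787.

R = 0.221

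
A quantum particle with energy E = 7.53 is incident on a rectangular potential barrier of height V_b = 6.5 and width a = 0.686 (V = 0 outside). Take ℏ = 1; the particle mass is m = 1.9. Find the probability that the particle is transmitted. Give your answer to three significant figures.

E > V_b: inside the barrier k₂ = √(2m(E − V_b))/ℏ = 1.978, k₂a = 1.357.
Matching at both interfaces gives T⁻¹ = 1 + V_b² sin²(k₂a) / [4E(E − V_b)] = 2.301, hence T = 0.435.

T = 0.435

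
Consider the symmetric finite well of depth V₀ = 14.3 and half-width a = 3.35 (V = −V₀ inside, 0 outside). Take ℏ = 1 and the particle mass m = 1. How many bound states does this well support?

The dimensionless depth is z₀ = a√(2mV₀)/ℏ = 3.35 × √(28.60) = 17.92.
A new bound state (alternating even/odd) appears each time z₀ passes a multiple of π/2, so N = ⌊2z₀/π⌋ + 1 = ⌊11.41⌋ + 1 = 12.

N = 12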